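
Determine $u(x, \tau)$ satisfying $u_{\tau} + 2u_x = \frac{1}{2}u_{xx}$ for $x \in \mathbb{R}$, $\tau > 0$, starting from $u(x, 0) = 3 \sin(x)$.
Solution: Moving frame: $\eta = x - 2\tau$, $\sigma = \tau$, $u = w(\eta,\sigma)$, so $u_{\tau} = w_{\sigma} - 2w_{\eta}$ and $u_{xx} = w_{\eta\eta}$.
Hence $u_{\tau} + 2u_x = w_{\sigma}$ and the PDE becomes the heat equation $w_{\sigma} = \frac{1}{2}w_{\eta\eta}$ on $\eta \in \mathbb{R}$.
Initial data: $w(\eta,0) = u(\eta,0) = 3 \sin(\eta)$. Each mode $\sin(n\eta)$ decays as $e^{-n^2\sigma/2}$ on $\mathbb{R}$, so $w(\eta,\sigma) = \sum c_n e^{-n^2\sigma/2} \sin(n\eta)$ with $c_1=3$: $w(\eta,\sigma) = 3 e^{-\sigma/2} \sin(\eta)$.
Substituting back: $u(x,\tau) = w(x - 2\tau, \tau)$.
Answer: $u(x, \tau) = -3 e^{-\tau/2} \sin(2 \tau - x)$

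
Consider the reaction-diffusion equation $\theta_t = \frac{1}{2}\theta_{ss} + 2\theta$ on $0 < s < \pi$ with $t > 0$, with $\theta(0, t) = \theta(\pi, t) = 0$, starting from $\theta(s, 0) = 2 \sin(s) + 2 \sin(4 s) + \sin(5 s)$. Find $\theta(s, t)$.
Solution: Substitute $\theta = e^{2t}u$, i.e. $u = e^{-2t}\theta$.
By the product rule, $\theta_t = e^{2t}(u_t + 2u)$, $\theta_{ss} = e^{2t}u_{ss}$.
Substituting into the PDE and dividing by $e^{2t}$: $u_t + 2u = \frac{1}{2}u_{ss} + 2u$.
The lower-order terms cancel, leaving the standard heat equation $u_t = \frac{1}{2}u_{ss}$.
Initial data for $u$: $u(s,0) = \theta(s,0) = 2 \sin(s) + 2 \sin(4 s) + \sin(5 s)$. The boundary conditions carry over: $u(0,t) = u(\pi,t) = 0$.
Solve for $u$:
  Using separation of variables $u = X(s)G(t)$:
  Eigenfunctions: $\sin(ns)$, $n = 1, 2, 3, \ldots$
  General solution: $u(s, t) = \sum c_n \sin(ns) e^{-n^2 t/2}$
  Matching $u(s,0) = 2 \sin(s) + 2 \sin(4 s) + \sin(5 s)$ term by term: $c_1=2, c_4=2, c_5=1$.
Hence $u(s,t) = 2 e^{-8 t} \sin(4 s) + 2 e^{-t/2} \sin(s) + e^{-25 t/2} \sin(5 s)$.
Transform back: $\theta(s,t) = e^{2t}u(s,t)$.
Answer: $\theta(s, t) = 2 e^{3 t/2} \sin(s) + 2 e^{-6 t} \sin(4 s) + e^{-21 t/2} \sin(5 s)$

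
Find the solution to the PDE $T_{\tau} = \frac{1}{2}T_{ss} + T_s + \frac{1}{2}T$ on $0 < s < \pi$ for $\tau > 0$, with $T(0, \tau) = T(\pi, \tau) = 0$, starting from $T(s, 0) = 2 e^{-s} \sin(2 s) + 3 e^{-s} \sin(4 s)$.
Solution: Substitute $T = e^{-s}u$, i.e. $u = e^{s}T$.
By the product rule, $T_s = e^{-s}(u_s - u)$, $T_{ss} = e^{-s}(u_{ss} - 2u_s + u)$, $T_{\tau} = e^{-s}u_{\tau}$.
Substituting into the PDE and dividing by $e^{-s}$: $u_{\tau} = \frac{1}{2}(u_{ss} - 2u_s + u) + (u_s - u) + \frac{1}{2}u$.
The lower-order terms cancel, leaving the standard heat equation $u_{\tau} = \frac{1}{2}u_{ss}$.
Initial data for $u$: $u(s,0) = e^{s}T(s,0) = 2 \sin(2 s) + 3 \sin(4 s)$. The boundary conditions carry over: $u(0,\tau) = u(\pi,\tau) = 0$.
Solve for $u$:
  Using separation of variables $u = X(s)G(\tau)$:
  Eigenfunctions: $\sin(ns)$, $n = 1, 2, 3, \ldots$
  General solution: $u(s, \tau) = \sum c_n \sin(ns) e^{-n^2 \tau/2}$
  Matching $u(s,0) = 2 \sin(2 s) + 3 \sin(4 s)$ term by term: $c_2=2, c_4=3$.
Hence $u(s,\tau) = 2 e^{-2 \tau} \sin(2 s) + 3 e^{-8 \tau} \sin(4 s)$.
Transform back: $T(s,\tau) = e^{-s}u(s,\tau)$.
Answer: $T(s, \tau) = 2 e^{-2 \tau} e^{-s} \sin(2 s) + 3 e^{-8 \tau} e^{-s} \sin(4 s)$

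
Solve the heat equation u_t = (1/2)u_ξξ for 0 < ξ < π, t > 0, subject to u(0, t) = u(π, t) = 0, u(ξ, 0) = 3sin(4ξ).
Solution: Separating variables: u = Σ c_n exp(-n²t/2) sin(nξ). From u(ξ,0) = 3sin(4ξ): c_4=3.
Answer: u(ξ, t) = 3exp(-8t)sin(4ξ)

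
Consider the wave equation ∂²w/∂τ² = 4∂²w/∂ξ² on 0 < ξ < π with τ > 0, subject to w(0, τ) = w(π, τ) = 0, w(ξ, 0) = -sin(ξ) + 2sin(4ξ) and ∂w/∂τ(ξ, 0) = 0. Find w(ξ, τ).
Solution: Using separation of variables w = X(ξ)T(τ):
Eigenfunctions: sin(nξ), n = 1, 2, 3, ...
General solution: w(ξ, τ) = Σ [A_n cos(2n τ) + B_n sin(2n τ)] sin(nξ)
From w(ξ,0) = -sin(ξ) + 2sin(4ξ): A_1=-1, A_4=2. From w_τ(ξ,0) = 0: all B_n = 0.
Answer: w(ξ, τ) = -sin(ξ)cos(2τ) + 2sin(4ξ)cos(8τ)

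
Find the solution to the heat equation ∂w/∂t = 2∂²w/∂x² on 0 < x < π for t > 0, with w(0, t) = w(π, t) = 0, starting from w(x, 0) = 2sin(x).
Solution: Using separation of variables w = X(x)T(t):
Eigenfunctions: sin(nx), n = 1, 2, 3, ...
General solution: w(x, t) = Σ c_n sin(nx) exp(-2n² t)
Matching w(x,0) = 2sin(x) term by term: c_1=2.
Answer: w(x, t) = 2exp(-2t)sin(x)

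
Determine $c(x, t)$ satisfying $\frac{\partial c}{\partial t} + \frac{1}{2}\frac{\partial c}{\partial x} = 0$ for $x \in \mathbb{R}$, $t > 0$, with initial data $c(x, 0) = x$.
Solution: By method of characteristics (waves move right with speed 1/2):
Along characteristics $x - \frac{1}{2}t =$ const, $c$ is constant, so $c(x,t) = f(x - \frac{1}{2}t)$ with $f = c( \cdot , 0)$.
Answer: $c(x, t) = -\frac{1}{2} t + x$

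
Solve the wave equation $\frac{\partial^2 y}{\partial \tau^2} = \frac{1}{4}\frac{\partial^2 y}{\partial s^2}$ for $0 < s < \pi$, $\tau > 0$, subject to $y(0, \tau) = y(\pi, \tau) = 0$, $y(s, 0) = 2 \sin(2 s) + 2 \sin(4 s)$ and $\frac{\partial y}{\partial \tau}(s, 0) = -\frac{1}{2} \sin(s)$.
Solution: Separating variables: $y = \sum [A_n \cos(\omega_n \tau) + B_n \sin(\omega_n \tau)] \sin(ns)$, $\omega_n = n/2$. From ICs ($B_n$ = velocity coefficient / $\omega_n$): $A_2=2, A_4=2, B_1=-1$.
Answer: $y(s, \tau) = - \sin(\tau/2) \sin(s) + 2 \sin(2 s) \cos(\tau) + 2 \sin(4 s) \cos(2 \tau)$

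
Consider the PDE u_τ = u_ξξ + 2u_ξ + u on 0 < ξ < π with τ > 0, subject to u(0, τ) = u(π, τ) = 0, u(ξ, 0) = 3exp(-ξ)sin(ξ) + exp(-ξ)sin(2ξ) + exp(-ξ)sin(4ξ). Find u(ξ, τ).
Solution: Substitute u = exp(-ξ)w, i.e. w = exp(ξ)u.
By the product rule, u_ξ = exp(-ξ)(w_ξ - w), u_ξξ = exp(-ξ)(w_ξξ - 2w_ξ + w), u_τ = exp(-ξ)w_τ.
Substituting into the PDE and dividing by exp(-ξ): w_τ = (w_ξξ - 2w_ξ + w) + 2(w_ξ - w) + w.
The lower-order terms cancel, leaving the standard heat equation w_τ = w_ξξ.
Initial data for w: w(ξ,0) = exp(ξ)u(ξ,0) = 3sin(ξ) + sin(2ξ) + sin(4ξ). The boundary conditions carry over: w(0,τ) = w(π,τ) = 0.
Solve for w:
  Using separation of variables w = X(ξ)T(τ):
  Eigenfunctions: sin(nξ), n = 1, 2, 3, ...
  General solution: w(ξ, τ) = Σ c_n sin(nξ) exp(-n² τ)
  Matching w(ξ,0) = 3sin(ξ) + sin(2ξ) + sin(4ξ) term by term: c_1=3, c_2=1, c_4=1.
Hence w(ξ,τ) = 3exp(-τ)sin(ξ) + exp(-4τ)sin(2ξ) + exp(-16τ)sin(4ξ).
Transform back: u(ξ,τ) = exp(-ξ)w(ξ,τ).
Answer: u(ξ, τ) = 3exp(-ξ)exp(-τ)sin(ξ) + exp(-ξ)exp(-4τ)sin(2ξ) + exp(-ξ)exp(-16τ)sin(4ξ)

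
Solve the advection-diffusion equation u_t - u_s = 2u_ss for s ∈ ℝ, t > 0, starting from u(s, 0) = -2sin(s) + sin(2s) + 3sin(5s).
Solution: Change to a moving frame: let η = s + t, σ = t and write u(s,t) = w(η,σ).
By the chain rule u_t = w_σ + w_η, u_s = w_η, u_ss = w_ηη.
Then u_t - u_s = w_σ: the advection term cancels and the PDE becomes the heat equation w_σ = 2w_ηη on η ∈ ℝ.
Initial data: w(η,0) = u(η,0) = -2sin(η) + sin(2η) + 3sin(5η).
On η ∈ ℝ each mode satisfies (sin(nη))″ = -n² sin(nη), so exp(-2n²σ) sin(nη) solves the heat equation; by superposition w(η,σ) = Σ c_n exp(-2n²σ) sin(nη).
Reading off the coefficients: c_1=-2, c_2=1, c_5=3, so w(η,σ) = -2exp(-2σ)sin(η) + exp(-8σ)sin(2η) + 3exp(-50σ)sin(5η).
Substituting back η = s + t, σ = t: u(s,t) = w(s + t, t).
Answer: u(s, t) = -2exp(-2t)sin(s + t) + exp(-8t)sin(2s + 2t) + 3exp(-50t)sin(5s + 5t)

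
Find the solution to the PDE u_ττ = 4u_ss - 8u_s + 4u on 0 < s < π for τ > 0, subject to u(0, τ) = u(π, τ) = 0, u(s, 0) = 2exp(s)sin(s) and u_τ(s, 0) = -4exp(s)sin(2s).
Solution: Substitute u = exp(s)w, i.e. w = exp(-s)u.
By the product rule, u_s = exp(s)(w_s + w), u_ss = exp(s)(w_ss + 2w_s + w), u_ττ = exp(s)w_ττ.
Substituting into the PDE and dividing by exp(s): w_ττ = 4(w_ss + 2w_s + w) - 8(w_s + w) + 4w.
The lower-order terms cancel, leaving the standard wave equation w_ττ = 4w_ss.
Initial data for w: w(s,0) = exp(-s)u(s,0) = 2sin(s); w_τ(s,0) = exp(-s)u_τ(s,0) = -4sin(2s). The boundary conditions carry over: w(0,τ) = w(π,τ) = 0.
Solve for w:
  Using separation of variables w = X(s)T(τ):
  Eigenfunctions: sin(ns), n = 1, 2, 3, ...
  General solution: w(s, τ) = Σ [A_n cos(2n τ) + B_n sin(2n τ)] sin(ns)
  From w(s,0) = 2sin(s): A_1=2. From w_τ(s,0) = -4sin(2s), using w_τ(s,0) = Σ ω_n B_n sin(ns) with ω_n = 2n: B_2 = (-4)/4 = -1.
Hence w(s,τ) = 2sin(s)cos(2τ) - sin(2s)sin(4τ).
Transform back: u(s,τ) = exp(s)w(s,τ).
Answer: u(s, τ) = 2exp(s)sin(s)cos(2τ) - exp(s)sin(2s)sin(4τ)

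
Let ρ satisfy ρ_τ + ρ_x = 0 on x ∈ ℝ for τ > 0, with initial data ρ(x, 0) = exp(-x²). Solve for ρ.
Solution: By method of characteristics (waves move right with speed 1):
Along characteristics x - τ = const, ρ is constant, so ρ(x,τ) = f(x - τ) with f = ρ(·, 0).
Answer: ρ(x, τ) = exp(-(x - τ)²)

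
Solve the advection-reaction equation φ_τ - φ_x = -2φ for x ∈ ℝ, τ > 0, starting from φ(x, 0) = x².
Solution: Substitute φ = exp(-2τ)u.
Then φ_τ = exp(-2τ)(u_τ - 2u), φ_x = exp(-2τ)u_x; substituting and dividing by exp(-2τ), the lower-order terms cancel: u_τ - u_x = 0 (standard advection equation).
Data for u: u(x,0) = φ(x,0) = x².
By characteristics (dx/dτ = -1), u(x,τ) = f(x + τ) with f = u(·, 0).
So u(x,τ) = x² + 2xτ + τ², and φ(x,τ) = exp(-2τ)u(x,τ).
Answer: φ(x, τ) = x²exp(-2τ) + 2xτexp(-2τ) + τ²exp(-2τ)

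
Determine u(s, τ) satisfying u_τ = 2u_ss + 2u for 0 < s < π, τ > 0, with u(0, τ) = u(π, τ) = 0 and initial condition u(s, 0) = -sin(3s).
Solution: Substitute u = exp(2τ)w, i.e. w = exp(-2τ)u.
By the product rule, u_τ = exp(2τ)(w_τ + 2w), u_ss = exp(2τ)w_ss.
Substituting into the PDE and dividing by exp(2τ): w_τ + 2w = 2w_ss + 2w.
The lower-order terms cancel, leaving the standard heat equation w_τ = 2w_ss.
Initial data for w: w(s,0) = u(s,0) = -sin(3s). The boundary conditions carry over: w(0,τ) = w(π,τ) = 0.
Solve for w:
  Using separation of variables w = X(s)T(τ):
  Eigenfunctions: sin(ns), n = 1, 2, 3, ...
  General solution: w(s, τ) = Σ c_n sin(ns) exp(-2n² τ)
  Matching w(s,0) = -sin(3s) term by term: c_3=-1.
Hence w(s,τ) = -exp(-18τ)sin(3s).
Transform back: u(s,τ) = exp(2τ)w(s,τ).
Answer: u(s, τ) = -exp(-16τ)sin(3s)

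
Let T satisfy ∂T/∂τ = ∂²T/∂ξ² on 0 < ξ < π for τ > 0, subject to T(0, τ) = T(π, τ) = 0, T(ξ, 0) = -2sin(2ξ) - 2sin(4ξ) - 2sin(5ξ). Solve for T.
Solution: Using separation of variables T = X(ξ)G(τ):
Eigenfunctions: sin(nξ), n = 1, 2, 3, ...
General solution: T(ξ, τ) = Σ c_n sin(nξ) exp(-n² τ)
Matching T(ξ,0) = -2sin(2ξ) - 2sin(4ξ) - 2sin(5ξ) term by term: c_2=-2, c_4=-2, c_5=-2.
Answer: T(ξ, τ) = -2exp(-4τ)sin(2ξ) - 2exp(-16τ)sin(4ξ) - 2exp(-25τ)sin(5ξ)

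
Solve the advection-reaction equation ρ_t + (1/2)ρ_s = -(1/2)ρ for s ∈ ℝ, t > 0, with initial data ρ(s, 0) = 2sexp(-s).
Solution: Substitute ρ = exp(-s)u, i.e. u = exp(s)ρ.
By the product rule, ρ_s = exp(-s)(u_s - u), ρ_t = exp(-s)u_t.
Substituting into the PDE and dividing by exp(-s): u_t + (1/2)(u_s - u) = -(1/2)u.
The lower-order terms cancel, leaving the standard advection equation u_t + (1/2)u_s = 0.
Initial data for u: u(s,0) = exp(s)ρ(s,0) = 2s.
Solve for u:
  By method of characteristics (waves move right with speed 1/2):
  Along characteristics s - (1/2)t = const, u is constant, so u(s,t) = f(s - (1/2)t) with f = u(·, 0).
Hence u(s,t) = 2s - t.
Transform back: ρ(s,t) = exp(-s)u(s,t).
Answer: ρ(s, t) = 2sexp(-s) - texp(-s)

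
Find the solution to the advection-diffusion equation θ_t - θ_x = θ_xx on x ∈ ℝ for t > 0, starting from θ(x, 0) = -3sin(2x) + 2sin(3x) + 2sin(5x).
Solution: Moving frame: η = x + t, σ = t, θ = u(η,σ), so θ_t = u_σ + u_η and θ_xx = u_ηη.
Hence θ_t - θ_x = u_σ and the PDE becomes the heat equation u_σ = u_ηη on η ∈ ℝ.
Initial data: u(η,0) = θ(η,0) = -3sin(2η) + 2sin(3η) + 2sin(5η). Each mode sin(nη) decays as exp(-n²σ) on ℝ, so u(η,σ) = Σ c_n exp(-n²σ) sin(nη) with c_2=-3, c_3=2, c_5=2: u(η,σ) = -3exp(-4σ)sin(2η) + 2exp(-9σ)sin(3η) + 2exp(-25σ)sin(5η).
Substituting back: θ(x,t) = u(x + t, t).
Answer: θ(x, t) = -3exp(-4t)sin(2t + 2x) + 2exp(-9t)sin(3t + 3x) + 2exp(-25t)sin(5t + 5x)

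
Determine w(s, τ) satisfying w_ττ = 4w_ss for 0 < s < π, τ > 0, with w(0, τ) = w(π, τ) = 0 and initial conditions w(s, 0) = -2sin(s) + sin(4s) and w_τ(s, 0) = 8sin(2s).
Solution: Separating variables: w = Σ [A_n cos(ω_n τ) + B_n sin(ω_n τ)] sin(ns), ω_n = 2n. From ICs (B_n = velocity coefficient / ω_n): A_1=-2, A_4=1, B_2=2.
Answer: w(s, τ) = -2sin(s)cos(2τ) + 2sin(2s)sin(4τ) + sin(4s)cos(8τ)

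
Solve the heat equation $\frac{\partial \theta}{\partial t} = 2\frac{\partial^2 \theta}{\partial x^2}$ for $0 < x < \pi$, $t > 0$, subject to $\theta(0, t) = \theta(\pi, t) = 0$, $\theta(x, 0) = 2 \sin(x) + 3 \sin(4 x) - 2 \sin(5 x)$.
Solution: Using separation of variables $\theta = X(x)G(t)$:
Eigenfunctions: $\sin(nx)$, $n = 1, 2, 3, \ldots$
General solution: $\theta(x, t) = \sum c_n \sin(nx) e^{-2n^2 t}$
Matching $\theta(x,0) = 2 \sin(x) + 3 \sin(4 x) - 2 \sin(5 x)$ term by term: $c_1=2, c_4=3, c_5=-2$.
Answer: $\theta(x, t) = 2 e^{-2 t} \sin(x) + 3 e^{-32 t} \sin(4 x) - 2 e^{-50 t} \sin(5 x)$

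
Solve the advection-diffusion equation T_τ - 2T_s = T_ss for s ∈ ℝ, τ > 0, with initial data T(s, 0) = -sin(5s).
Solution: Moving frame: η = s + 2τ, σ = τ, T = u(η,σ), so T_τ = u_σ + 2u_η and T_ss = u_ηη.
Hence T_τ - 2T_s = u_σ and the PDE becomes the heat equation u_σ = u_ηη on η ∈ ℝ.
Initial data: u(η,0) = T(η,0) = -sin(5η). Each mode sin(nη) decays as exp(-n²σ) on ℝ, so u(η,σ) = Σ c_n exp(-n²σ) sin(nη) with c_5=-1: u(η,σ) = -exp(-25σ)sin(5η).
Substituting back: T(s,τ) = u(s + 2τ, τ).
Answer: T(s, τ) = -exp(-25τ)sin(5s + 10τ)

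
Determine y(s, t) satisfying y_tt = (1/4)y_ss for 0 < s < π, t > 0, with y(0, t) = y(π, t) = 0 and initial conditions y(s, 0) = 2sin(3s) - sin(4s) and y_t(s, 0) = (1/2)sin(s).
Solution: Using separation of variables y = X(s)T(t):
Eigenfunctions: sin(ns), n = 1, 2, 3, ...
General solution: y(s, t) = Σ [A_n cos(n t/2) + B_n sin(n t/2)] sin(ns)
From y(s,0) = 2sin(3s) - sin(4s): A_3=2, A_4=-1. From y_t(s,0) = (1/2)sin(s), using y_t(s,0) = Σ ω_n B_n sin(ns) with ω_n = n/2: B_1 = (1/2)/(1/2) = 1.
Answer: y(s, t) = sin(s)sin(t/2) + 2sin(3s)cos(3t/2) - sin(4s)cos(2t)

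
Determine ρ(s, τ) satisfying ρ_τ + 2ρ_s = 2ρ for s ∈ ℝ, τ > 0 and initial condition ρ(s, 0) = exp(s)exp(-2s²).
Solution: Substitute ρ = exp(s)u, i.e. u = exp(-s)ρ.
By the product rule, ρ_s = exp(s)(u_s + u), ρ_τ = exp(s)u_τ.
Substituting into the PDE and dividing by exp(s): u_τ + 2(u_s + u) = 2u.
The lower-order terms cancel, leaving the standard advection equation u_τ + 2u_s = 0.
Initial data for u: u(s,0) = exp(-s)ρ(s,0) = exp(-2s²).
Solve for u:
  By method of characteristics (waves move right with speed 2):
  Along characteristics s - 2τ = const, u is constant, so u(s,τ) = f(s - 2τ) with f = u(·, 0).
Hence u(s,τ) = exp(-2(s - 2τ)²).
Transform back: ρ(s,τ) = exp(s)u(s,τ).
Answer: ρ(s, τ) = exp(s)exp(-2(s - 2τ)²)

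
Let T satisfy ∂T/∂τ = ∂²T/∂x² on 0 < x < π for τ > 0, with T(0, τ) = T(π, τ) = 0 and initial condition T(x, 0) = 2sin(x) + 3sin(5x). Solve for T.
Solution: Separating variables: T = Σ c_n exp(-n²τ) sin(nx). From T(x,0) = 2sin(x) + 3sin(5x): c_1=2, c_5=3.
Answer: T(x, τ) = 2exp(-τ)sin(x) + 3exp(-25τ)sin(5x)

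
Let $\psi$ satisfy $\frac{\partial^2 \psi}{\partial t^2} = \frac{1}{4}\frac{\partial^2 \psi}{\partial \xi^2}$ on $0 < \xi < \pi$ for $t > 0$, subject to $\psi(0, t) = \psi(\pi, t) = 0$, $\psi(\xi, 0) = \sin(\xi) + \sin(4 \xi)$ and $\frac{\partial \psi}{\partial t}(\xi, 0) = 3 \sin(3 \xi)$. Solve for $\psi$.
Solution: Using separation of variables $\psi = X(\xi)T(t)$:
Eigenfunctions: $\sin(n\xi)$, $n = 1, 2, 3, \ldots$
General solution: $\psi(\xi, t) = \sum [A_n \cos(n t/2) + B_n \sin(n t/2)] \sin(n\xi)$
From $\psi(\xi,0) = \sin(\xi) + \sin(4 \xi)$: $A_1=1, A_4=1$. From $\psi_t(\xi,0) = 3 \sin(3 \xi)$, using $\psi_t(\xi,0) = \sum \omega_n B_n \sin(n\xi)$ with $\omega_n = n/2$: $B_3 = 3/(3/2) = 2$.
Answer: $\psi(\xi, t) = \sin(\xi) \cos(t/2) + 2 \sin(3 \xi) \sin(3 t/2) + \sin(4 \xi) \cos(2 t)$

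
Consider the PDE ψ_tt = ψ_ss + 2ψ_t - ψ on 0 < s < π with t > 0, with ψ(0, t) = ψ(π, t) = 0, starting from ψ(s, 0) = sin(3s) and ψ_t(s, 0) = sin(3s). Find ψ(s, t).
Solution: Substitute ψ = exp(t)u.
Then ψ_t = exp(t)(u_t + u), ψ_tt = exp(t)(u_tt + 2u_t + u), ψ_ss = exp(t)u_ss; substituting and dividing by exp(t), the lower-order terms cancel: u_tt = u_ss (standard wave equation).
Data for u: u(s,0) = ψ(s,0) = sin(3s); u_t(s,0) = ψ_t(s,0) - ψ(s,0) = 0. The boundary conditions carry over: u(0,t) = u(π,t) = 0.
Separating variables: u = Σ [A_n cos(ω_n t) + B_n sin(ω_n t)] sin(ns), ω_n = n. From ICs: A_3=1.
So u(s,t) = sin(3s)cos(3t), and ψ(s,t) = exp(t)u(s,t).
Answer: ψ(s, t) = exp(t)sin(3s)cos(3t)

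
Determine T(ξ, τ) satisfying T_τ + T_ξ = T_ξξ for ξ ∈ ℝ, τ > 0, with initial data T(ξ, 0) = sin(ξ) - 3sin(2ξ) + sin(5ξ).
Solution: Moving frame: η = ξ - τ, σ = τ, T = u(η,σ), so T_τ = u_σ - u_η and T_ξξ = u_ηη.
Hence T_τ + T_ξ = u_σ and the PDE becomes the heat equation u_σ = u_ηη on η ∈ ℝ.
Initial data: u(η,0) = T(η,0) = sin(η) - 3sin(2η) + sin(5η). Each mode sin(nη) decays as exp(-n²σ) on ℝ, so u(η,σ) = Σ c_n exp(-n²σ) sin(nη) with c_1=1, c_2=-3, c_5=1: u(η,σ) = exp(-σ)sin(η) - 3exp(-4σ)sin(2η) + exp(-25σ)sin(5η).
Substituting back: T(ξ,τ) = u(ξ - τ, τ).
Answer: T(ξ, τ) = exp(-τ)sin(ξ - τ) - 3exp(-4τ)sin(2ξ - 2τ) + exp(-25τ)sin(5ξ - 5τ)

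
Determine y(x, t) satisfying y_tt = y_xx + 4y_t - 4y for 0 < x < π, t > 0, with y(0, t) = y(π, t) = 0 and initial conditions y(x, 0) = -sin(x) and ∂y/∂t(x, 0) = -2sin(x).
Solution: Substitute y = exp(2t)u.
Then y_t = exp(2t)(u_t + 2u), y_tt = exp(2t)(u_tt + 4u_t + 4u), y_xx = exp(2t)u_xx; substituting and dividing by exp(2t), the lower-order terms cancel: u_tt = u_xx (standard wave equation).
Data for u: u(x,0) = y(x,0) = -sin(x); u_t(x,0) = y_t(x,0) - 2y(x,0) = 0. The boundary conditions carry over: u(0,t) = u(π,t) = 0.
Separating variables: u = Σ [A_n cos(ω_n t) + B_n sin(ω_n t)] sin(nx), ω_n = n. From ICs: A_1=-1.
So u(x,t) = -sin(x)cos(t), and y(x,t) = exp(2t)u(x,t).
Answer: y(x, t) = -exp(2t)sin(x)cos(t)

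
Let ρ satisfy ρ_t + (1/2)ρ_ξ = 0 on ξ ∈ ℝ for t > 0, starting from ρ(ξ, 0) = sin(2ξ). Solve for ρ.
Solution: By method of characteristics (waves move right with speed 1/2):
Along characteristics ξ - (1/2)t = const, ρ is constant, so ρ(ξ,t) = f(ξ - (1/2)t) with f = ρ(·, 0).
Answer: ρ(ξ, t) = -sin(t - 2ξ)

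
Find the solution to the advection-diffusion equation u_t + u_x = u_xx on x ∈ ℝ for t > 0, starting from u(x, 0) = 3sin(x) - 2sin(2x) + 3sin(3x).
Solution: Moving frame: η = x - t, σ = t, u = w(η,σ), so u_t = w_σ - w_η and u_xx = w_ηη.
Hence u_t + u_x = w_σ and the PDE becomes the heat equation w_σ = w_ηη on η ∈ ℝ.
Initial data: w(η,0) = u(η,0) = 3sin(η) - 2sin(2η) + 3sin(3η). Each mode sin(nη) decays as exp(-n²σ) on ℝ, so w(η,σ) = Σ c_n exp(-n²σ) sin(nη) with c_1=3, c_2=-2, c_3=3: w(η,σ) = 3exp(-σ)sin(η) - 2exp(-4σ)sin(2η) + 3exp(-9σ)sin(3η).
Substituting back: u(x,t) = w(x - t, t).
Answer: u(x, t) = -3exp(-t)sin(t - x) + 2exp(-4t)sin(2t - 2x) - 3exp(-9t)sin(3t - 3x)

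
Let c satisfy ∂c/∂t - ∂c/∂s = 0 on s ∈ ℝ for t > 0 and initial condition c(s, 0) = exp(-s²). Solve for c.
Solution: By method of characteristics (waves move left with speed 1):
Along characteristics s + t = const, c is constant, so c(s,t) = f(s + t) with f = c(·, 0).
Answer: c(s, t) = exp(-(s + t)²)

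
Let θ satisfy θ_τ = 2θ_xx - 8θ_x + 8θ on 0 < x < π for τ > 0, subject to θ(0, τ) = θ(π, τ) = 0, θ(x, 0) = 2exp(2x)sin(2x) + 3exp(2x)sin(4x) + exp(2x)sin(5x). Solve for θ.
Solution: Substitute θ = exp(2x)u, i.e. u = exp(-2x)θ.
By the product rule, θ_x = exp(2x)(u_x + 2u), θ_xx = exp(2x)(u_xx + 4u_x + 4u), θ_τ = exp(2x)u_τ.
Substituting into the PDE and dividing by exp(2x): u_τ = 2(u_xx + 4u_x + 4u) - 8(u_x + 2u) + 8u.
The lower-order terms cancel, leaving the standard heat equation u_τ = 2u_xx.
Initial data for u: u(x,0) = exp(-2x)θ(x,0) = 2sin(2x) + 3sin(4x) + sin(5x). The boundary conditions carry over: u(0,τ) = u(π,τ) = 0.
Solve for u:
  Using separation of variables u = X(x)G(τ):
  Eigenfunctions: sin(nx), n = 1, 2, 3, ...
  General solution: u(x, τ) = Σ c_n sin(nx) exp(-2n² τ)
  Matching u(x,0) = 2sin(2x) + 3sin(4x) + sin(5x) term by term: c_2=2, c_4=3, c_5=1.
Hence u(x,τ) = 2exp(-8τ)sin(2x) + 3exp(-32τ)sin(4x) + exp(-50τ)sin(5x).
Transform back: θ(x,τ) = exp(2x)u(x,τ).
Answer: θ(x, τ) = 2exp(2x)exp(-8τ)sin(2x) + 3exp(2x)exp(-32τ)sin(4x) + exp(2x)exp(-50τ)sin(5x)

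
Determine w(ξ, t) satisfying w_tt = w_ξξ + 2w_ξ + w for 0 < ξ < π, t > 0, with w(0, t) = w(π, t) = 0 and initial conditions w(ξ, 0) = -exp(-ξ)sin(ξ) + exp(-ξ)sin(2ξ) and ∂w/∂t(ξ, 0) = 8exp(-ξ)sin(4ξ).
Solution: Substitute w = exp(-ξ)u.
Then w_ξ = exp(-ξ)(u_ξ - u), w_ξξ = exp(-ξ)(u_ξξ - 2u_ξ + u), w_tt = exp(-ξ)u_tt; substituting and dividing by exp(-ξ), the lower-order terms cancel: u_tt = u_ξξ (standard wave equation).
Data for u: u(ξ,0) = exp(ξ)w(ξ,0) = -sin(ξ) + sin(2ξ); u_t(ξ,0) = exp(ξ)w_t(ξ,0) = 8sin(4ξ). The boundary conditions carry over: u(0,t) = u(π,t) = 0.
Separating variables: u = Σ [A_n cos(ω_n t) + B_n sin(ω_n t)] sin(nξ), ω_n = n. From ICs (B_n = velocity coefficient / ω_n): A_1=-1, A_2=1, B_4=2.
So u(ξ,t) = 2sin(4t)sin(4ξ) - sin(ξ)cos(t) + sin(2ξ)cos(2t), and w(ξ,t) = exp(-ξ)u(ξ,t).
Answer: w(ξ, t) = 2exp(-ξ)sin(4t)sin(4ξ) - exp(-ξ)sin(ξ)cos(t) + exp(-ξ)sin(2ξ)cos(2t)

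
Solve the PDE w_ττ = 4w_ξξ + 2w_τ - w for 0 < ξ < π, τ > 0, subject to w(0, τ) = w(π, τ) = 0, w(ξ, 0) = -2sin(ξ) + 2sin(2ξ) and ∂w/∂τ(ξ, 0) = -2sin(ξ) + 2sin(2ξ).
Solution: Substitute w = exp(τ)u.
Then w_τ = exp(τ)(u_τ + u), w_ττ = exp(τ)(u_ττ + 2u_τ + u), w_ξξ = exp(τ)u_ξξ; substituting and dividing by exp(τ), the lower-order terms cancel: u_ττ = 4u_ξξ (standard wave equation).
Data for u: u(ξ,0) = w(ξ,0) = -2sin(ξ) + 2sin(2ξ); u_τ(ξ,0) = w_τ(ξ,0) - w(ξ,0) = 0. The boundary conditions carry over: u(0,τ) = u(π,τ) = 0.
Separating variables: u = Σ [A_n cos(ω_n τ) + B_n sin(ω_n τ)] sin(nξ), ω_n = 2n. From ICs: A_1=-2, A_2=2.
So u(ξ,τ) = -2sin(ξ)cos(2τ) + 2sin(2ξ)cos(4τ), and w(ξ,τ) = exp(τ)u(ξ,τ).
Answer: w(ξ, τ) = -2exp(τ)sin(ξ)cos(2τ) + 2exp(τ)sin(2ξ)cos(4τ)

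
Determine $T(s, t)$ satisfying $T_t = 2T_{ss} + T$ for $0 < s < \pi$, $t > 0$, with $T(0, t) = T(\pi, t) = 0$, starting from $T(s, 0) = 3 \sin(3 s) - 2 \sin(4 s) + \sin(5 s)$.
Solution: Substitute $T = e^{t}u$.
Then $T_t = e^{t}(u_t + u)$, $T_{ss} = e^{t}u_{ss}$; substituting and dividing by $e^{t}$, the lower-order terms cancel: $u_t = 2u_{ss}$ (standard heat equation).
Data for $u$: $u(s,0) = T(s,0) = 3 \sin(3 s) - 2 \sin(4 s) + \sin(5 s)$. The boundary conditions carry over: $u(0,t) = u(\pi,t) = 0$.
Separating variables: $u = \sum c_n e^{-2n^2t} \sin(ns)$. From $u(s,0) = 3 \sin(3 s) - 2 \sin(4 s) + \sin(5 s)$: $c_3=3, c_4=-2, c_5=1$.
So $u(s,t) = 3 e^{-18 t} \sin(3 s) - 2 e^{-32 t} \sin(4 s) + e^{-50 t} \sin(5 s)$, and $T(s,t) = e^{t}u(s,t)$.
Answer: $T(s, t) = 3 e^{-17 t} \sin(3 s) - 2 e^{-31 t} \sin(4 s) + e^{-49 t} \sin(5 s)$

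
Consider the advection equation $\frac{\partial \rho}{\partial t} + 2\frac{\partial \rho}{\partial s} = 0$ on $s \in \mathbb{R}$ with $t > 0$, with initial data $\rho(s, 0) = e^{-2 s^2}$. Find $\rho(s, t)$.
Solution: By characteristics ($ds/dt = 2$), $\rho(s,t) = f(s - 2t)$ with $f = \rho( \cdot , 0)$.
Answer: $\rho(s, t) = e^{-2 (s - 2 t)^2}$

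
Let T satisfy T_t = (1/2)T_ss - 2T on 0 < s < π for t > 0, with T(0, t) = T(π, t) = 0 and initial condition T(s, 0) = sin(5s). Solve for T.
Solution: Substitute T = exp(-2t)u, i.e. u = exp(2t)T.
By the product rule, T_t = exp(-2t)(u_t - 2u), T_ss = exp(-2t)u_ss.
Substituting into the PDE and dividing by exp(-2t): u_t - 2u = (1/2)u_ss - 2u.
The lower-order terms cancel, leaving the standard heat equation u_t = (1/2)u_ss.
Initial data for u: u(s,0) = T(s,0) = sin(5s). The boundary conditions carry over: u(0,t) = u(π,t) = 0.
Solve for u:
  Using separation of variables u = X(s)G(t):
  Eigenfunctions: sin(ns), n = 1, 2, 3, ...
  General solution: u(s, t) = Σ c_n sin(ns) exp(-n² t/2)
  Matching u(s,0) = sin(5s) term by term: c_5=1.
Hence u(s,t) = exp(-25t/2)sin(5s).
Transform back: T(s,t) = exp(-2t)u(s,t).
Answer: T(s, t) = exp(-29t/2)sin(5s)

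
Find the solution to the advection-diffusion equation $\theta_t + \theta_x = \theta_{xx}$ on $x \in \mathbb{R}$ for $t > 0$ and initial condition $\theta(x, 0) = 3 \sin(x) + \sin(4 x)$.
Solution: Change to a moving frame: let $\eta = x - t$, $\sigma = t$ and write $\theta(x,t) = u(\eta,\sigma)$.
By the chain rule $\theta_t = u_{\sigma} - u_{\eta}$, $\theta_x = u_{\eta}$, $\theta_{xx} = u_{\eta\eta}$.
Then $\theta_t + \theta_x = u_{\sigma}$: the advection term cancels and the PDE becomes the heat equation $u_{\sigma} = u_{\eta\eta}$ on $\eta \in \mathbb{R}$.
Initial data: $u(\eta,0) = \theta(\eta,0) = 3 \sin(\eta) + \sin(4 \eta)$.
On $\eta \in \mathbb{R}$ each mode satisfies $(\sin(n\eta))'' = -n^2 \sin(n\eta)$, so $e^{-n^2\sigma} \sin(n\eta)$ solves the heat equation; by superposition $u(\eta,\sigma) = \sum c_n e^{-n^2\sigma} \sin(n\eta)$.
Reading off the coefficients: $c_1=3, c_4=1$, so $u(\eta,\sigma) = 3 e^{-\sigma} \sin(\eta) + e^{-16 \sigma} \sin(4 \eta)$.
Substituting back $\eta = x - t$, $\sigma = t$: $\theta(x,t) = u(x - t, t)$.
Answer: $\theta(x, t) = -3 e^{-t} \sin(t - x) -  e^{-16 t} \sin(4 t - 4 x)$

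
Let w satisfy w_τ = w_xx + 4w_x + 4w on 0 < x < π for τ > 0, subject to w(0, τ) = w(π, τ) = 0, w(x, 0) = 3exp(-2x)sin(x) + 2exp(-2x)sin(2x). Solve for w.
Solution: Substitute w = exp(-2x)u, i.e. u = exp(2x)w.
By the product rule, w_x = exp(-2x)(u_x - 2u), w_xx = exp(-2x)(u_xx - 4u_x + 4u), w_τ = exp(-2x)u_τ.
Substituting into the PDE and dividing by exp(-2x): u_τ = (u_xx - 4u_x + 4u) + 4(u_x - 2u) + 4u.
The lower-order terms cancel, leaving the standard heat equation u_τ = u_xx.
Initial data for u: u(x,0) = exp(2x)w(x,0) = 3sin(x) + 2sin(2x). The boundary conditions carry over: u(0,τ) = u(π,τ) = 0.
Solve for u:
  Using separation of variables u = X(x)T(τ):
  Eigenfunctions: sin(nx), n = 1, 2, 3, ...
  General solution: u(x, τ) = Σ c_n sin(nx) exp(-n² τ)
  Matching u(x,0) = 3sin(x) + 2sin(2x) term by term: c_1=3, c_2=2.
Hence u(x,τ) = 3exp(-τ)sin(x) + 2exp(-4τ)sin(2x).
Transform back: w(x,τ) = exp(-2x)u(x,τ).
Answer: w(x, τ) = 3exp(-2x)exp(-τ)sin(x) + 2exp(-2x)exp(-4τ)sin(2x)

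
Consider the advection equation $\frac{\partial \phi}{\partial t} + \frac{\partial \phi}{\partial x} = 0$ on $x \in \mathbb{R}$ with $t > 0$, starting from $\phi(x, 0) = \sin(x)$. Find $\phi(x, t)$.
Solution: By characteristics ($dx/dt = 1$), $\phi(x,t) = f(x - t)$ with $f = \phi( \cdot , 0)$.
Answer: $\phi(x, t) = - \sin(t - x)$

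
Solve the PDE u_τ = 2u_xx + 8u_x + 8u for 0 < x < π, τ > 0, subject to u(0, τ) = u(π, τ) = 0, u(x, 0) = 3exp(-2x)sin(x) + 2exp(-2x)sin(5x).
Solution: Substitute u = exp(-2x)w, i.e. w = exp(2x)u.
By the product rule, u_x = exp(-2x)(w_x - 2w), u_xx = exp(-2x)(w_xx - 4w_x + 4w), u_τ = exp(-2x)w_τ.
Substituting into the PDE and dividing by exp(-2x): w_τ = 2(w_xx - 4w_x + 4w) + 8(w_x - 2w) + 8w.
The lower-order terms cancel, leaving the standard heat equation w_τ = 2w_xx.
Initial data for w: w(x,0) = exp(2x)u(x,0) = 3sin(x) + 2sin(5x). The boundary conditions carry over: w(0,τ) = w(π,τ) = 0.
Solve for w:
  Using separation of variables w = X(x)T(τ):
  Eigenfunctions: sin(nx), n = 1, 2, 3, ...
  General solution: w(x, τ) = Σ c_n sin(nx) exp(-2n² τ)
  Matching w(x,0) = 3sin(x) + 2sin(5x) term by term: c_1=3, c_5=2.
Hence w(x,τ) = 3exp(-2τ)sin(x) + 2exp(-50τ)sin(5x).
Transform back: u(x,τ) = exp(-2x)w(x,τ).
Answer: u(x, τ) = 3exp(-2x)exp(-2τ)sin(x) + 2exp(-2x)exp(-50τ)sin(5x)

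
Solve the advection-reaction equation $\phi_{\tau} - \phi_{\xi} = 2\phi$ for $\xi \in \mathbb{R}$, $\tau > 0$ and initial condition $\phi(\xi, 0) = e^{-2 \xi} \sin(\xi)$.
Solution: Substitute $\phi = e^{-2\xi}u$, i.e. $u = e^{2\xi}\phi$.
By the product rule, $\phi_{\xi} = e^{-2\xi}(u_{\xi} - 2u)$, $\phi_{\tau} = e^{-2\xi}u_{\tau}$.
Substituting into the PDE and dividing by $e^{-2\xi}$: $u_{\tau} - (u_{\xi} - 2u) = 2u$.
The lower-order terms cancel, leaving the standard advection equation $u_{\tau} - u_{\xi} = 0$.
Initial data for $u$: $u(\xi,0) = e^{2\xi}\phi(\xi,0) = \sin(\xi)$.
Solve for $u$:
  By method of characteristics (waves move left with speed 1):
  Along characteristics $\xi + \tau =$ const, $u$ is constant, so $u(\xi,\tau) = f(\xi + \tau)$ with $f = u( \cdot , 0)$.
Hence $u(\xi,\tau) = \sin(\xi + \tau)$.
Transform back: $\phi(\xi,\tau) = e^{-2\xi}u(\xi,\tau)$.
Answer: $\phi(\xi, \tau) = e^{-2 \xi} \sin(\tau + \xi)$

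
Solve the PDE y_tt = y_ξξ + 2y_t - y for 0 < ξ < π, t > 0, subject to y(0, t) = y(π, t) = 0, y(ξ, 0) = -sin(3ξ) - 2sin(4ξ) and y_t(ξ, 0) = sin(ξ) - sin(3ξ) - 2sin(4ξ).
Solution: Substitute y = exp(t)u, i.e. u = exp(-t)y.
By the product rule, y_t = exp(t)(u_t + u), y_tt = exp(t)(u_tt + 2u_t + u), y_ξξ = exp(t)u_ξξ.
Substituting into the PDE and dividing by exp(t): u_tt + 2u_t + u = u_ξξ + 2(u_t + u) - u.
The lower-order terms cancel, leaving the standard wave equation u_tt = u_ξξ.
Initial data for u: u(ξ,0) = y(ξ,0) = -sin(3ξ) - 2sin(4ξ); u_t(ξ,0) = y_t(ξ,0) - y(ξ,0) = sin(ξ). The boundary conditions carry over: u(0,t) = u(π,t) = 0.
Solve for u:
  Using separation of variables u = X(ξ)T(t):
  Eigenfunctions: sin(nξ), n = 1, 2, 3, ...
  General solution: u(ξ, t) = Σ [A_n cos(n t) + B_n sin(n t)] sin(nξ)
  From u(ξ,0) = -sin(3ξ) - 2sin(4ξ): A_3=-1, A_4=-2. From u_t(ξ,0) = sin(ξ), using u_t(ξ,0) = Σ ω_n B_n sin(nξ) with ω_n = n: B_1 = 1/1 = 1.
Hence u(ξ,t) = sin(t)sin(ξ) - sin(3ξ)cos(3t) - 2sin(4ξ)cos(4t).
Transform back: y(ξ,t) = exp(t)u(ξ,t).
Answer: y(ξ, t) = exp(t)sin(t)sin(ξ) - exp(t)sin(3ξ)cos(3t) - 2exp(t)sin(4ξ)cos(4t)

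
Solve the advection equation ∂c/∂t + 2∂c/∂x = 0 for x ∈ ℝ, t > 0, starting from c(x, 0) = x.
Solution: By method of characteristics (waves move right with speed 2):
Along characteristics x - 2t = const, c is constant, so c(x,t) = f(x - 2t) with f = c(·, 0).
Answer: c(x, t) = -2t + x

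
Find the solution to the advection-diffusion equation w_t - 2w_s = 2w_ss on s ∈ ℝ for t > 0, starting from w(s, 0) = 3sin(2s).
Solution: Change to a moving frame: let η = s + 2t, σ = t and write w(s,t) = u(η,σ).
By the chain rule w_t = u_σ + 2u_η, w_s = u_η, w_ss = u_ηη.
Then w_t - 2w_s = u_σ: the advection term cancels and the PDE becomes the heat equation u_σ = 2u_ηη on η ∈ ℝ.
Initial data: u(η,0) = w(η,0) = 3sin(2η).
On η ∈ ℝ each mode satisfies (sin(nη))″ = -n² sin(nη), so exp(-2n²σ) sin(nη) solves the heat equation; by superposition u(η,σ) = Σ c_n exp(-2n²σ) sin(nη).
Reading off the coefficients: c_2=3, so u(η,σ) = 3exp(-8σ)sin(2η).
Substituting back η = s + 2t, σ = t: w(s,t) = u(s + 2t, t).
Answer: w(s, t) = 3exp(-8t)sin(2s + 4t)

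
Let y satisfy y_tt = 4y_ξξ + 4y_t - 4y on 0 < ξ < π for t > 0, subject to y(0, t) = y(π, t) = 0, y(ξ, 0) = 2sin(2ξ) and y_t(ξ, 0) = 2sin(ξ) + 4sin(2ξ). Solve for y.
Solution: Substitute y = exp(2t)u.
Then y_t = exp(2t)(u_t + 2u), y_tt = exp(2t)(u_tt + 4u_t + 4u), y_ξξ = exp(2t)u_ξξ; substituting and dividing by exp(2t), the lower-order terms cancel: u_tt = 4u_ξξ (standard wave equation).
Data for u: u(ξ,0) = y(ξ,0) = 2sin(2ξ); u_t(ξ,0) = y_t(ξ,0) - 2y(ξ,0) = 2sin(ξ). The boundary conditions carry over: u(0,t) = u(π,t) = 0.
Separating variables: u = Σ [A_n cos(ω_n t) + B_n sin(ω_n t)] sin(nξ), ω_n = 2n. From ICs (B_n = velocity coefficient / ω_n): A_2=2, B_1=1.
So u(ξ,t) = sin(2t)sin(ξ) + 2sin(2ξ)cos(4t), and y(ξ,t) = exp(2t)u(ξ,t).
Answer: y(ξ, t) = exp(2t)sin(2t)sin(ξ) + 2exp(2t)sin(2ξ)cos(4t)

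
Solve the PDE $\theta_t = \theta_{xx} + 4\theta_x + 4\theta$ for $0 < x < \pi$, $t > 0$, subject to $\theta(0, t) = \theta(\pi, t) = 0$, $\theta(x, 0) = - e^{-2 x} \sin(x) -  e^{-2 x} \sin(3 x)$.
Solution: Substitute $\theta = e^{-2x}u$.
Then $\theta_x = e^{-2x}(u_x - 2u)$, $\theta_{xx} = e^{-2x}(u_{xx} - 4u_x + 4u)$, $\theta_t = e^{-2x}u_t$; substituting and dividing by $e^{-2x}$, the lower-order terms cancel: $u_t = u_{xx}$ (standard heat equation).
Data for $u$: $u(x,0) = e^{2x}\theta(x,0) = - \sin(x) - \sin(3 x)$. The boundary conditions carry over: $u(0,t) = u(\pi,t) = 0$.
Separating variables: $u = \sum c_n e^{-n^2t} \sin(nx)$. From $u(x,0) = - \sin(x) - \sin(3 x)$: $c_1=-1, c_3=-1$.
So $u(x,t) = - e^{-t} \sin(x) - e^{-9 t} \sin(3 x)$, and $\theta(x,t) = e^{-2x}u(x,t)$.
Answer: $\theta(x, t) = - e^{-t} e^{-2 x} \sin(x) -  e^{-9 t} e^{-2 x} \sin(3 x)$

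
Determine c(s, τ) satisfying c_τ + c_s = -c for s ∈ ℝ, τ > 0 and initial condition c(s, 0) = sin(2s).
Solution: Substitute c = exp(-τ)u, i.e. u = exp(τ)c.
By the product rule, c_τ = exp(-τ)(u_τ - u), c_s = exp(-τ)u_s.
Substituting into the PDE and dividing by exp(-τ): u_τ - u + u_s = -u.
The lower-order terms cancel, leaving the standard advection equation u_τ + u_s = 0.
Initial data for u: u(s,0) = c(s,0) = sin(2s).
Solve for u:
  By method of characteristics (waves move right with speed 1):
  Along characteristics s - τ = const, u is constant, so u(s,τ) = f(s - τ) with f = u(·, 0).
Hence u(s,τ) = sin(2s - 2τ).
Transform back: c(s,τ) = exp(-τ)u(s,τ).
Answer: c(s, τ) = exp(-τ)sin(2s - 2τ)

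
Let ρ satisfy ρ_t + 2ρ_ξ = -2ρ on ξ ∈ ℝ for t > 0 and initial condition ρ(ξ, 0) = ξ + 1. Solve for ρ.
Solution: Substitute ρ = exp(-2t)u.
Then ρ_t = exp(-2t)(u_t - 2u), ρ_ξ = exp(-2t)u_ξ; substituting and dividing by exp(-2t), the lower-order terms cancel: u_t + 2u_ξ = 0 (standard advection equation).
Data for u: u(ξ,0) = ρ(ξ,0) = ξ + 1.
By characteristics (dξ/dt = 2), u(ξ,t) = f(ξ - 2t) with f = u(·, 0).
So u(ξ,t) = -2t + ξ + 1, and ρ(ξ,t) = exp(-2t)u(ξ,t).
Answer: ρ(ξ, t) = -2texp(-2t) + ξexp(-2t) + exp(-2t)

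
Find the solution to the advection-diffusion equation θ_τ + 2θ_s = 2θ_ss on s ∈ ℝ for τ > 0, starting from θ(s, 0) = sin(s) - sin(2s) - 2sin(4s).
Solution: Moving frame: η = s - 2τ, σ = τ, θ = u(η,σ), so θ_τ = u_σ - 2u_η and θ_ss = u_ηη.
Hence θ_τ + 2θ_s = u_σ and the PDE becomes the heat equation u_σ = 2u_ηη on η ∈ ℝ.
Initial data: u(η,0) = θ(η,0) = sin(η) - sin(2η) - 2sin(4η). Each mode sin(nη) decays as exp(-2n²σ) on ℝ, so u(η,σ) = Σ c_n exp(-2n²σ) sin(nη) with c_1=1, c_2=-1, c_4=-2: u(η,σ) = exp(-2σ)sin(η) - exp(-8σ)sin(2η) - 2exp(-32σ)sin(4η).
Substituting back: θ(s,τ) = u(s - 2τ, τ).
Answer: θ(s, τ) = exp(-2τ)sin(s - 2τ) - exp(-8τ)sin(2s - 4τ) - 2exp(-32τ)sin(4s - 8τ)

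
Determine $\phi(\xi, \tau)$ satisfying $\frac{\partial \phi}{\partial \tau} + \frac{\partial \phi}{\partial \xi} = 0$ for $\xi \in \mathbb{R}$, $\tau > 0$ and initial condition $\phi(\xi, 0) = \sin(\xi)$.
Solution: By method of characteristics (waves move right with speed 1):
Along characteristics $\xi - \tau =$ const, $\phi$ is constant, so $\phi(\xi,\tau) = f(\xi - \tau)$ with $f = \phi( \cdot , 0)$.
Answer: $\phi(\xi, \tau) = - \sin(\tau - \xi)$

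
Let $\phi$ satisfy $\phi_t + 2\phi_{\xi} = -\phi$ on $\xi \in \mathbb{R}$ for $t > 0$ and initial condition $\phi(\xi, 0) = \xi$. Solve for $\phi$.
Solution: Substitute $\phi = e^{-t}u$.
Then $\phi_t = e^{-t}(u_t - u)$, $\phi_{\xi} = e^{-t}u_{\xi}$; substituting and dividing by $e^{-t}$, the lower-order terms cancel: $u_t + 2u_{\xi} = 0$ (standard advection equation).
Data for $u$: $u(\xi,0) = \phi(\xi,0) = \xi$.
By characteristics ($d\xi/dt = 2$), $u(\xi,t) = f(\xi - 2t)$ with $f = u( \cdot , 0)$.
So $u(\xi,t) = -2 t + \xi$, and $\phi(\xi,t) = e^{-t}u(\xi,t)$.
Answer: $\phi(\xi, t) = \xi e^{-t} - 2 t e^{-t}$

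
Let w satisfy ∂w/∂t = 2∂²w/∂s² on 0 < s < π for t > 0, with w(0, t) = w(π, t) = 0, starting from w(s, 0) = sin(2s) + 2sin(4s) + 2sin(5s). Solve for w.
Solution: Separating variables: w = Σ c_n exp(-2n²t) sin(ns). From w(s,0) = sin(2s) + 2sin(4s) + 2sin(5s): c_2=1, c_4=2, c_5=2.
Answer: w(s, t) = exp(-8t)sin(2s) + 2exp(-32t)sin(4s) + 2exp(-50t)sin(5s)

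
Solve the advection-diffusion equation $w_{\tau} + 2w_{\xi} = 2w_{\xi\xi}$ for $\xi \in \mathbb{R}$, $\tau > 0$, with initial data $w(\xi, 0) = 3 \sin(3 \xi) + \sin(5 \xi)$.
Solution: Moving frame: $\eta = \xi - 2\tau$, $\sigma = \tau$, $w = u(\eta,\sigma)$, so $w_{\tau} = u_{\sigma} - 2u_{\eta}$ and $w_{\xi\xi} = u_{\eta\eta}$.
Hence $w_{\tau} + 2w_{\xi} = u_{\sigma}$ and the PDE becomes the heat equation $u_{\sigma} = 2u_{\eta\eta}$ on $\eta \in \mathbb{R}$.
Initial data: $u(\eta,0) = w(\eta,0) = 3 \sin(3 \eta) + \sin(5 \eta)$. Each mode $\sin(n\eta)$ decays as $e^{-2n^2\sigma}$ on $\mathbb{R}$, so $u(\eta,\sigma) = \sum c_n e^{-2n^2\sigma} \sin(n\eta)$ with $c_3=3, c_5=1$: $u(\eta,\sigma) = 3 e^{-18 \sigma} \sin(3 \eta) + e^{-50 \sigma} \sin(5 \eta)$.
Substituting back: $w(\xi,\tau) = u(\xi - 2\tau, \tau)$.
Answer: $w(\xi, \tau) = -3 e^{-18 \tau} \sin(6 \tau - 3 \xi) -  e^{-50 \tau} \sin(10 \tau - 5 \xi)$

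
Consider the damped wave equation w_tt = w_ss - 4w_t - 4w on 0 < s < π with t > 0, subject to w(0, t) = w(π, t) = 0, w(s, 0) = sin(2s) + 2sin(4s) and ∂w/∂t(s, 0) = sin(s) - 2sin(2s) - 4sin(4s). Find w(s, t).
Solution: Substitute w = exp(-2t)u.
Then w_t = exp(-2t)(u_t - 2u), w_tt = exp(-2t)(u_tt - 4u_t + 4u), w_ss = exp(-2t)u_ss; substituting and dividing by exp(-2t), the lower-order terms cancel: u_tt = u_ss (standard wave equation).
Data for u: u(s,0) = w(s,0) = sin(2s) + 2sin(4s); u_t(s,0) = w_t(s,0) + 2w(s,0) = sin(s). The boundary conditions carry over: u(0,t) = u(π,t) = 0.
Separating variables: u = Σ [A_n cos(ω_n t) + B_n sin(ω_n t)] sin(ns), ω_n = n. From ICs (B_n = velocity coefficient / ω_n): A_2=1, A_4=2, B_1=1.
So u(s,t) = sin(s)sin(t) + sin(2s)cos(2t) + 2sin(4s)cos(4t), and w(s,t) = exp(-2t)u(s,t).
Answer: w(s, t) = exp(-2t)sin(s)sin(t) + exp(-2t)sin(2s)cos(2t) + 2exp(-2t)sin(4s)cos(4t)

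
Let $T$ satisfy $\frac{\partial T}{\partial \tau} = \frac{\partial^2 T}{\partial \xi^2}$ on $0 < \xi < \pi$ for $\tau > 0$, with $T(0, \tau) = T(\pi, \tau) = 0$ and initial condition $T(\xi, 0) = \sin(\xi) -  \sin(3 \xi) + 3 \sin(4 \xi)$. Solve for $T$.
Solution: Separating variables: $T = \sum c_n e^{-n^2\tau} \sin(n\xi)$. From $T(\xi,0) = \sin(\xi) - \sin(3 \xi) + 3 \sin(4 \xi)$: $c_1=1, c_3=-1, c_4=3$.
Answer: $T(\xi, \tau) = e^{-\tau} \sin(\xi) -  e^{-9 \tau} \sin(3 \xi) + 3 e^{-16 \tau} \sin(4 \xi)$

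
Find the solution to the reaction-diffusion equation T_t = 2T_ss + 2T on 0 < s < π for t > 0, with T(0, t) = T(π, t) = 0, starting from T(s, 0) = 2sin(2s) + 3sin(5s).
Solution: Substitute T = exp(2t)u.
Then T_t = exp(2t)(u_t + 2u), T_ss = exp(2t)u_ss; substituting and dividing by exp(2t), the lower-order terms cancel: u_t = 2u_ss (standard heat equation).
Data for u: u(s,0) = T(s,0) = 2sin(2s) + 3sin(5s). The boundary conditions carry over: u(0,t) = u(π,t) = 0.
Separating variables: u = Σ c_n exp(-2n²t) sin(ns). From u(s,0) = 2sin(2s) + 3sin(5s): c_2=2, c_5=3.
So u(s,t) = 2exp(-8t)sin(2s) + 3exp(-50t)sin(5s), and T(s,t) = exp(2t)u(s,t).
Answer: T(s, t) = 2exp(-6t)sin(2s) + 3exp(-48t)sin(5s)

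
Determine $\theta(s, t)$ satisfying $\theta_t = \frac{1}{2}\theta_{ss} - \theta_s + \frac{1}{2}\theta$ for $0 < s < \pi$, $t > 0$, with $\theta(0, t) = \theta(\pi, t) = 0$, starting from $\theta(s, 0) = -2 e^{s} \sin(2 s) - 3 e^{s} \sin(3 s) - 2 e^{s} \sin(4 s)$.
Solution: Substitute $\theta = e^{s}u$.
Then $\theta_s = e^{s}(u_s + u)$, $\theta_{ss} = e^{s}(u_{ss} + 2u_s + u)$, $\theta_t = e^{s}u_t$; substituting and dividing by $e^{s}$, the lower-order terms cancel: $u_t = \frac{1}{2}u_{ss}$ (standard heat equation).
Data for $u$: $u(s,0) = e^{-s}\theta(s,0) = -2 \sin(2 s) - 3 \sin(3 s) - 2 \sin(4 s)$. The boundary conditions carry over: $u(0,t) = u(\pi,t) = 0$.
Separating variables: $u = \sum c_n e^{-n^2t/2} \sin(ns)$. From $u(s,0) = -2 \sin(2 s) - 3 \sin(3 s) - 2 \sin(4 s)$: $c_2=-2, c_3=-3, c_4=-2$.
So $u(s,t) = -2 e^{-2 t} \sin(2 s) - 2 e^{-8 t} \sin(4 s) - 3 e^{-9 t/2} \sin(3 s)$, and $\theta(s,t) = e^{s}u(s,t)$.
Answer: $\theta(s, t) = -2 e^{s} e^{-2 t} \sin(2 s) - 2 e^{s} e^{-8 t} \sin(4 s) - 3 e^{s} e^{-9 t/2} \sin(3 s)$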